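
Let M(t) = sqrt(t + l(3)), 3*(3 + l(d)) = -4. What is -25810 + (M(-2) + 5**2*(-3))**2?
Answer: -25810 + (225 - I*sqrt(57))**2/9 ≈ -20191.0 - 377.49*I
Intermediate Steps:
l(d) = -13/3 (l(d) = -3 + (1/3)*(-4) = -3 - 4/3 = -13/3)
M(t) = sqrt(-13/3 + t) (M(t) = sqrt(t - 13/3) = sqrt(-13/3 + t))
-25810 + (M(-2) + 5**2*(-3))**2 = -25810 + (sqrt(-39 + 9*(-2))/3 + 5**2*(-3))**2 = -25810 + (sqrt(-39 - 18)/3 + 25*(-3))**2 = -25810 + (sqrt(-57)/3 - 75)**2 = -25810 + ((I*sqrt(57))/3 - 75)**2 = -25810 + (I*sqrt(57)/3 - 75)**2 = -25810 + (-75 + I*sqrt(57)/3)**2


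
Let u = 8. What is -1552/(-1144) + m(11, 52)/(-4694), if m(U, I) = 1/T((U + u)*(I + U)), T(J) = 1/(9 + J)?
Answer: 369089/335621 ≈ 1.0997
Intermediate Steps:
m(U, I) = 9 + (8 + U)*(I + U) (m(U, I) = 1/(1/(9 + (U + 8)*(I + U))) = 1/(1/(9 + (8 + U)*(I + U))) = 9 + (8 + U)*(I + U))
-1552/(-1144) + m(11, 52)/(-4694) = -1552/(-1144) + (9 + 11² + 8*52 + 8*11 + 52*11)/(-4694) = -1552*(-1/1144) + (9 + 121 + 416 + 88 + 572)*(-1/4694) = 194/143 + 1206*(-1/4694) = 194/143 - 603/2347 = 369089/335621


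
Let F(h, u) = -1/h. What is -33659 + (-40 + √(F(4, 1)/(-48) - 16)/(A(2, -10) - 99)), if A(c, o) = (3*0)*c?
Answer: -33699 - I*√9213/2376 ≈ -33699.0 - 0.040397*I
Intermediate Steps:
A(c, o) = 0 (A(c, o) = 0*c = 0)
-33659 + (-40 + √(F(4, 1)/(-48) - 16)/(A(2, -10) - 99)) = -33659 + (-40 + √(-1/4/(-48) - 16)/(0 - 99)) = -33659 + (-40 + √(-1*¼*(-1/48) - 16)/(-99)) = -33659 + (-40 + √(-¼*(-1/48) - 16)*(-1/99)) = -33659 + (-40 + √(1/192 - 16)*(-1/99)) = -33659 + (-40 + √(-3071/192)*(-1/99)) = -33659 + (-40 + (I*√9213/24)*(-1/99)) = -33659 + (-40 - I*√9213/2376) = -33699 - I*√9213/2376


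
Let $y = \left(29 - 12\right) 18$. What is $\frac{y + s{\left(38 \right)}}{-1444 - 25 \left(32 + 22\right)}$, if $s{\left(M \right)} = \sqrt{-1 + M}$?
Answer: $- \frac{153}{1397} - \frac{\sqrt{37}}{2794} \approx -0.1117$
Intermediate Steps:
$y = 306$ ($y = 17 \cdot 18 = 306$)
$\frac{y + s{\left(38 \right)}}{-1444 - 25 \left(32 + 22\right)} = \frac{306 + \sqrt{-1 + 38}}{-1444 - 25 \left(32 + 22\right)} = \frac{306 + \sqrt{37}}{-1444 - 1350} = \frac{306 + \sqrt{37}}{-2794} = \left(306 + \sqrt{37}\right) \left(- \frac{1}{2794}\right) = - \frac{153}{1397} - \frac{\sqrt{37}}{2794}$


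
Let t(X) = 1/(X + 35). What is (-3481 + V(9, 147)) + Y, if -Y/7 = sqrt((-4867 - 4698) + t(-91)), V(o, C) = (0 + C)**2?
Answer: 18128 - I*sqrt(7498974)/4 ≈ 18128.0 - 684.61*I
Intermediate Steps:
V(o, C) = C**2
t(X) = 1/(35 + X)
Y = -I*sqrt(7498974)/4 (Y = -7*sqrt((-4867 - 4698) + 1/(35 - 91)) = -7*sqrt(-9565 + 1/(-56)) = -7*sqrt(-9565 - 1/56) = -I*sqrt(7498974)/4 ≈ -684.61*I)
(-3481 + V(9, 147)) + Y = (-3481 + 147**2) - I*sqrt(7498974)/4 = (-3481 + 21609) - I*sqrt(7498974)/4 = 18128 - I*sqrt(7498974)/4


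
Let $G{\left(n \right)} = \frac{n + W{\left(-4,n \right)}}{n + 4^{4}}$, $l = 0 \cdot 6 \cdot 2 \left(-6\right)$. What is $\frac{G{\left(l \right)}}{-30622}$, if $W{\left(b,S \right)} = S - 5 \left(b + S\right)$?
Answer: $- \frac{5}{1959808} \approx -2.5513 \cdot 10^{-6}$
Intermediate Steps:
$W{\left(b,S \right)} = - 5 b - 4 S$ ($W{\left(b,S \right)} = S - 5 \left(S + b\right) = S - \left(5 S + 5 b\right) = - 5 b - 4 S$)
$l = 0$ ($l = 0 \cdot 2 \left(-6\right) = 0 \left(-6\right) = 0$)
$G{\left(n \right)} = \frac{20 - 3 n}{256 + n}$ ($G{\left(n \right)} = \frac{n - \left(-20 + 4 n\right)}{n + 4^{4}} = \frac{n - \left(-20 + 4 n\right)}{n + 256} = \frac{20 - 3 n}{256 + n}$)
$\frac{G{\left(l \right)}}{-30622} = \frac{\frac{1}{256 + 0} \left(20 - 0\right)}{-30622} = \frac{20 + 0}{256} \left(- \frac{1}{30622}\right) = \frac{1}{256} \cdot 20 \left(- \frac{1}{30622}\right) = \frac{5}{64} \left(- \frac{1}{30622}\right) = - \frac{5}{1959808}$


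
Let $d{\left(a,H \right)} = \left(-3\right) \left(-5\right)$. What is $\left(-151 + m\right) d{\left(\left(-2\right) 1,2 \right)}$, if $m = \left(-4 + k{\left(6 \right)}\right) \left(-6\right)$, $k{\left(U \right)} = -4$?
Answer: $-1545$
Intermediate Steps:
$m = 48$ ($m = \left(-4 - 4\right) \left(-6\right) = \left(-8\right) \left(-6\right) = 48$)
$d{\left(a,H \right)} = 15$
$\left(-151 + m\right) d{\left(\left(-2\right) 1,2 \right)} = \left(-151 + 48\right) 15 = \left(-103\right) 15 = -1545$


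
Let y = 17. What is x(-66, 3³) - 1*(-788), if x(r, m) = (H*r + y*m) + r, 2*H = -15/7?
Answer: 8762/7 ≈ 1251.7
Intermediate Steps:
H = -15/14 (H = (-15/7)/2 = (-15*⅐)/2 = (½)*(-15/7) = -15/14 ≈ -1.0714)
x(r, m) = 17*m - r/14 (x(r, m) = (-15*r/14 + 17*m) + r = (17*m - 15*r/14) + r = 17*m - r/14)
x(-66, 3³) - 1*(-788) = (17*3³ - 1/14*(-66)) - 1*(-788) = (17*27 + 33/7) + 788 = (459 + 33/7) + 788 = 3246/7 + 788 = 8762/7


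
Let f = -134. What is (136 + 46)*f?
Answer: -24388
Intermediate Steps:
(136 + 46)*f = (136 + 46)*(-134) = 182*(-134) = -24388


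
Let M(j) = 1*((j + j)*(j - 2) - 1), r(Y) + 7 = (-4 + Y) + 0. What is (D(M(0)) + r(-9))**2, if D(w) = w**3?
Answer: 441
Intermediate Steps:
r(Y) = -11 + Y (r(Y) = -7 + ((-4 + Y) + 0) = -7 + (-4 + Y) = -11 + Y)
M(j) = -1 + 2*j*(-2 + j) (M(j) = 1*((2*j)*(-2 + j) - 1) = 1*(2*j*(-2 + j) - 1) = 1*(-1 + 2*j*(-2 + j)) = -1 + 2*j*(-2 + j))
(D(M(0)) + r(-9))**2 = ((-1 - 4*0 + 2*0**2)**3 + (-11 - 9))**2 = ((-1 + 0 + 2*0)**3 - 20)**2 = ((-1 + 0 + 0)**3 - 20)**2 = ((-1)**3 - 20)**2 = (-1 - 20)**2 = (-21)**2 = 441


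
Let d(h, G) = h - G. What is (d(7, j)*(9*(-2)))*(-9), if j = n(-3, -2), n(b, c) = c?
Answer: 1458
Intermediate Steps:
j = -2
(d(7, j)*(9*(-2)))*(-9) = ((7 - 1*(-2))*(9*(-2)))*(-9) = ((7 + 2)*(-18))*(-9) = (9*(-18))*(-9) = -162*(-9) = 1458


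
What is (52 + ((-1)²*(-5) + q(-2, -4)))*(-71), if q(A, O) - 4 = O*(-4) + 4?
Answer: -5041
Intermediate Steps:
q(A, O) = 8 - 4*O (q(A, O) = 4 + (O*(-4) + 4) = 4 + (-4*O + 4) = 4 + (4 - 4*O) = 8 - 4*O)
(52 + ((-1)²*(-5) + q(-2, -4)))*(-71) = (52 + ((-1)²*(-5) + (8 - 4*(-4))))*(-71) = (52 + (1*(-5) + (8 + 16)))*(-71) = (52 + (-5 + 24))*(-71) = (52 + 19)*(-71) = 71*(-71) = -5041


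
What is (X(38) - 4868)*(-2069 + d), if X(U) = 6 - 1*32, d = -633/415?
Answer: 4205257592/415 ≈ 1.0133e+7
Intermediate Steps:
d = -633/415 (d = -633*1/415 = -633/415 ≈ -1.5253)
X(U) = -26 (X(U) = 6 - 32 = -26)
(X(38) - 4868)*(-2069 + d) = (-26 - 4868)*(-2069 - 633/415) = -4894*(-859268/415) = 4205257592/415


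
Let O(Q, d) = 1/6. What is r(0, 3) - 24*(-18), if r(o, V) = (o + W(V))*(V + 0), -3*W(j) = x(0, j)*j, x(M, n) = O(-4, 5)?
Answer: 863/2 ≈ 431.50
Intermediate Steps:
O(Q, d) = ⅙ (O(Q, d) = 1*(⅙) = ⅙)
x(M, n) = ⅙
W(j) = -j/18
r(o, V) = V*(o - V/18) (r(o, V) = (o - V/18)*(V + 0) = (o - V/18)*V = V*(o - V/18))
r(0, 3) - 24*(-18) = (1/18)*3*(-1*3 + 18*0) - 24*(-18) = (1/18)*3*(-3 + 0) + 432 = (1/18)*3*(-3) + 432 = -½ + 432 = 863/2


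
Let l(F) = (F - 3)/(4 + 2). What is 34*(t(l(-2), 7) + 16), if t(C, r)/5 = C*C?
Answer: 11917/18 ≈ 662.06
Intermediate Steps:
l(F) = -½ + F/6 (l(F) = (-3 + F)/6 = (-3 + F)*(⅙) = -½ + F/6)
t(C, r) = 5*C² (t(C, r) = 5*(C*C) = 5*C²)
34*(t(l(-2), 7) + 16) = 34*(5*(-½ + (⅙)*(-2))² + 16) = 34*(5*(-½ - ⅓)² + 16) = 34*(5*(-⅚)² + 16) = 34*(5*(25/36) + 16) = 34*(125/36 + 16) = 34*(701/36) = 11917/18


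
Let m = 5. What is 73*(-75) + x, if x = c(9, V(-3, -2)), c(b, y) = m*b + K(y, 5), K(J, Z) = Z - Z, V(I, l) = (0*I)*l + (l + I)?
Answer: -5430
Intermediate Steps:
V(I, l) = I + l (V(I, l) = 0*l + (I + l) = 0 + (I + l) = I + l)
K(J, Z) = 0
c(b, y) = 5*b (c(b, y) = 5*b + 0 = 5*b)
x = 45 (x = 5*9 = 45)
73*(-75) + x = 73*(-75) + 45 = -5475 + 45 = -5430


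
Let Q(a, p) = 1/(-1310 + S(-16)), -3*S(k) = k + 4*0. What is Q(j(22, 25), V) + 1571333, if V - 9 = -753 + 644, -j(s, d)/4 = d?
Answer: 6150197359/3914 ≈ 1.5713e+6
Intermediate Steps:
j(s, d) = -4*d
V = -100 (V = 9 + (-753 + 644) = 9 - 109 = -100)
S(k) = -k/3 (S(k) = -(k + 4*0)/3 = -(k + 0)/3 = -k/3)
Q(a, p) = -3/3914 (Q(a, p) = 1/(-1310 - ⅓*(-16)) = 1/(-1310 + 16/3) = 1/(-3914/3) = -3/3914)
Q(j(22, 25), V) + 1571333 = -3/3914 + 1571333 = 6150197359/3914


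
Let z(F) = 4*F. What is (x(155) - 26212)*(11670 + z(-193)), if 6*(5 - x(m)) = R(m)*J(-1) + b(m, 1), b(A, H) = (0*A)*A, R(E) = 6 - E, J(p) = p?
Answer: -857623559/3 ≈ -2.8587e+8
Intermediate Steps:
b(A, H) = 0 (b(A, H) = 0*A = 0)
x(m) = 6 - m/6 (x(m) = 5 - ((6 - m)*(-1) + 0)/6 = 5 - ((-6 + m) + 0)/6 = 5 - (-6 + m)/6 = 5 + (1 - m/6) = 6 - m/6)
(x(155) - 26212)*(11670 + z(-193)) = ((6 - ⅙*155) - 26212)*(11670 + 4*(-193)) = ((6 - 155/6) - 26212)*(11670 - 772) = (-119/6 - 26212)*10898 = -157391/6*10898 = -857623559/3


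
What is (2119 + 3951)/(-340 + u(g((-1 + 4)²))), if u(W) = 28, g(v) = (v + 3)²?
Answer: -3035/156 ≈ -19.455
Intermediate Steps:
g(v) = (3 + v)²
(2119 + 3951)/(-340 + u(g((-1 + 4)²))) = (2119 + 3951)/(-340 + 28) = 6070/(-312) = 6070*(-1/312) = -3035/156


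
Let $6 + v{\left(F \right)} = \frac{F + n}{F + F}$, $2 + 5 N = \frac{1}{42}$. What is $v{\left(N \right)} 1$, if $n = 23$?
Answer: $- \frac{5743}{166} \approx -34.596$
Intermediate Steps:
$N = - \frac{83}{210}$ ($N = - \frac{2}{5} + \frac{1}{5 \cdot 42} = - \frac{2}{5} + \frac{1}{5} \cdot \frac{1}{42} = - \frac{2}{5} + \frac{1}{210} = - \frac{83}{210} \approx -0.39524$)
$v{\left(F \right)} = -6 + \frac{23 + F}{2 F}$ ($v{\left(F \right)} = -6 + \frac{F + 23}{F + F} = -6 + \frac{23 + F}{2 F}$)
$v{\left(N \right)} 1 = \frac{23 - - \frac{913}{210}}{2 \left(- \frac{83}{210}\right)} 1 = \frac{1}{2} \left(- \frac{210}{83}\right) \left(23 + \frac{913}{210}\right) 1 = \frac{1}{2} \left(- \frac{210}{83}\right) \frac{5743}{210} \cdot 1 = \left(- \frac{5743}{166}\right) 1 = - \frac{5743}{166}$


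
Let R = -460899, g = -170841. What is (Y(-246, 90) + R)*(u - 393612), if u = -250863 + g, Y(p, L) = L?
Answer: 375704950644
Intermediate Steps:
u = -421704 (u = -250863 - 170841 = -421704)
(Y(-246, 90) + R)*(u - 393612) = (90 - 460899)*(-421704 - 393612) = -460809*(-815316) = 375704950644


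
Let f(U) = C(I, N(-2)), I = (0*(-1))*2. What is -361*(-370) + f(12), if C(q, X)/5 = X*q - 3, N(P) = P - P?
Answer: 133555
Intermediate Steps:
N(P) = 0
I = 0 (I = 0*2 = 0)
C(q, X) = -15 + 5*X*q (C(q, X) = 5*(X*q - 3) = 5*(-3 + X*q) = -15 + 5*X*q)
f(U) = -15 (f(U) = -15 + 5*0*0 = -15 + 0 = -15)
-361*(-370) + f(12) = -361*(-370) - 15 = 133570 - 15 = 133555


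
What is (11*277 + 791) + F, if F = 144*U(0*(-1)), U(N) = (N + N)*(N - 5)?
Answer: 3838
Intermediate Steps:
U(N) = 2*N*(-5 + N) (U(N) = (2*N)*(-5 + N) = 2*N*(-5 + N))
F = 0 (F = 144*(2*(0*(-1))*(-5 + 0*(-1))) = 144*(2*0*(-5 + 0)) = 144*(2*0*(-5)) = 144*0 = 0)
(11*277 + 791) + F = (11*277 + 791) + 0 = (3047 + 791) + 0 = 3838 + 0 = 3838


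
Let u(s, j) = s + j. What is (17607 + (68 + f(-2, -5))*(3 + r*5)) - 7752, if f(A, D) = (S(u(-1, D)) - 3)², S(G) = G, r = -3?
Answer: 8067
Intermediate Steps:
u(s, j) = j + s
f(A, D) = (-4 + D)² (f(A, D) = ((D - 1) - 3)² = ((-1 + D) - 3)² = (-4 + D)²)
(17607 + (68 + f(-2, -5))*(3 + r*5)) - 7752 = (17607 + (68 + (-4 - 5)²)*(3 - 3*5)) - 7752 = (17607 + (68 + (-9)²)*(3 - 15)) - 7752 = (17607 + (68 + 81)*(-12)) - 7752 = (17607 + 149*(-12)) - 7752 = (17607 - 1788) - 7752 = 15819 - 7752 = 8067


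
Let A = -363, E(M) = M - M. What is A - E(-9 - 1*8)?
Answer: -363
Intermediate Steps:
E(M) = 0
A - E(-9 - 1*8) = -363 - 1*0 = -363 + 0 = -363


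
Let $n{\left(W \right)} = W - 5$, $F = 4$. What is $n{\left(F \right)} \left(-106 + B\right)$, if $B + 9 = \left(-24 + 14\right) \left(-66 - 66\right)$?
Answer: $-1205$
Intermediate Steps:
$n{\left(W \right)} = -5 + W$ ($n{\left(W \right)} = W - 5 = -5 + W$)
$B = 1311$ ($B = -9 + \left(-24 + 14\right) \left(-66 - 66\right) = -9 - -1320 = -9 + 1320 = 1311$)
$n{\left(F \right)} \left(-106 + B\right) = \left(-5 + 4\right) \left(-106 + 1311\right) = \left(-1\right) 1205 = -1205$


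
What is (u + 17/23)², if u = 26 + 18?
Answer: 1058841/529 ≈ 2001.6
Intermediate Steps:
u = 44
(u + 17/23)² = (44 + 17/23)² = (1029/23)² = 1058841/529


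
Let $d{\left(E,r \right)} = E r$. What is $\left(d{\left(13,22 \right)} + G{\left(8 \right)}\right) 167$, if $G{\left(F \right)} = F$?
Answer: $49098$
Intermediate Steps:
$\left(d{\left(13,22 \right)} + G{\left(8 \right)}\right) 167 = \left(13 \cdot 22 + 8\right) 167 = \left(286 + 8\right) 167 = 294 \cdot 167 = 49098$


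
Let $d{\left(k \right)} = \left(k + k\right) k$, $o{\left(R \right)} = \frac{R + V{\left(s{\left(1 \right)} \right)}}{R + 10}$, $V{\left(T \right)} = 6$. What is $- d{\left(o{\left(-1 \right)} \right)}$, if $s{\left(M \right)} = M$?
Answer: $- \frac{50}{81} \approx -0.61728$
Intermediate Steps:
$o{\left(R \right)} = \frac{6 + R}{10 + R}$ ($o{\left(R \right)} = \frac{R + 6}{R + 10} = \frac{6 + R}{10 + R}$)
$d{\left(k \right)} = 2 k^{2}$ ($d{\left(k \right)} = 2 k k = 2 k^{2}$)
$- d{\left(o{\left(-1 \right)} \right)} = - 2 \left(\frac{6 - 1}{10 - 1}\right)^{2} = - 2 \left(\frac{1}{9} \cdot 5\right)^{2} = - 2 \left(\frac{5}{9}\right)^{2} = - \frac{2 \cdot 25}{81} = \left(-1\right) \frac{50}{81} = - \frac{50}{81}$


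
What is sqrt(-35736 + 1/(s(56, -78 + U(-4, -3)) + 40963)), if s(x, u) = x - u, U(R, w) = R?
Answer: I*sqrt(60368546053835)/41101 ≈ 189.04*I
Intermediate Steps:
sqrt(-35736 + 1/(s(56, -78 + U(-4, -3)) + 40963)) = sqrt(-35736 + 1/((56 - (-78 - 4)) + 40963)) = sqrt(-35736 + 1/((56 - 1*(-82)) + 40963)) = sqrt(-35736 + 1/((56 + 82) + 40963)) = sqrt(-35736 + 1/(138 + 40963)) = sqrt(-35736 + 1/41101) = sqrt(-1468785335/41101) = I*sqrt(60368546053835)/41101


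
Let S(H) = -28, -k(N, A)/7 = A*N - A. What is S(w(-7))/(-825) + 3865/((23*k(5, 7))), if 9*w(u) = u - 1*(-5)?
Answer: -3062401/3719100 ≈ -0.82343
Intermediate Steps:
k(N, A) = 7*A - 7*A*N (k(N, A) = -7*(A*N - A) = -7*(-A + A*N) = 7*A - 7*A*N)
w(u) = 5/9 + u/9 (w(u) = (u - 1*(-5))/9 = (u + 5)/9 = (5 + u)/9 = 5/9 + u/9)
S(w(-7))/(-825) + 3865/((23*k(5, 7))) = -28/(-825) + 3865/((23*(7*7*(1 - 1*5)))) = -28*(-1/825) + 3865/((23*(7*7*(1 - 5)))) = 28/825 + 3865/((23*(7*7*(-4)))) = 28/825 + 3865/((23*(-196))) = 28/825 + 3865/(-4508) = 28/825 + 3865*(-1/4508) = 28/825 - 3865/4508 = -3062401/3719100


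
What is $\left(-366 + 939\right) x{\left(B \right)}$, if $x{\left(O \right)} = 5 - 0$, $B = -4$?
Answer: $2865$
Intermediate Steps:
$x{\left(O \right)} = 5$ ($x{\left(O \right)} = 5 + 0 = 5$)
$\left(-366 + 939\right) x{\left(B \right)} = \left(-366 + 939\right) 5 = 573 \cdot 5 = 2865$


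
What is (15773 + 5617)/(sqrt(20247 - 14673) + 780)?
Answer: 89700/3241 - 115*sqrt(5574)/3241 ≈ 25.028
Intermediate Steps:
(15773 + 5617)/(sqrt(20247 - 14673) + 780) = 21390/(sqrt(5574) + 780) = 21390/(780 + sqrt(5574))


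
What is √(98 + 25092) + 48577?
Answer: 48577 + √25190 ≈ 48736.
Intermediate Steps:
√(98 + 25092) + 48577 = √25190 + 48577 = 48577 + √25190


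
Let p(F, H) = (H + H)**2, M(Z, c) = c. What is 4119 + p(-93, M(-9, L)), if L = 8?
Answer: 4375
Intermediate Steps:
p(F, H) = 4*H**2 (p(F, H) = (2*H)**2 = 4*H**2)
4119 + p(-93, M(-9, L)) = 4119 + 4*8**2 = 4119 + 4*64 = 4119 + 256 = 4375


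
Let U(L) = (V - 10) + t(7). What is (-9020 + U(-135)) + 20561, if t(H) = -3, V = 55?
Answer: 11583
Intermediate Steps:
U(L) = 42 (U(L) = (55 - 10) - 3 = 45 - 3 = 42)
(-9020 + U(-135)) + 20561 = (-9020 + 42) + 20561 = -8978 + 20561 = 11583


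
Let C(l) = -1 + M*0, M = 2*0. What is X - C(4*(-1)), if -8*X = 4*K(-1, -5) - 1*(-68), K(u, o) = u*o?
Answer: -10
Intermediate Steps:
K(u, o) = o*u
M = 0
X = -11 (X = -(4*(-5*(-1)) - 1*(-68))/8 = -(4*5 + 68)/8 = -(20 + 68)/8 = -⅛*88 = -11)
C(l) = -1 (C(l) = -1 + 0*0 = -1 + 0 = -1)
X - C(4*(-1)) = -11 - 1*(-1) = -11 + 1 = -10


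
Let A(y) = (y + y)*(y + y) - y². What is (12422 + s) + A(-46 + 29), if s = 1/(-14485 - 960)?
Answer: 205248604/15445 ≈ 13289.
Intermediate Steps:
s = -1/15445 (s = 1/(-15445) = -1/15445 ≈ -6.4746e-5)
A(y) = 3*y² (A(y) = (2*y)*(2*y) - y² = 4*y² - y² = 3*y²)
(12422 + s) + A(-46 + 29) = (12422 - 1/15445) + 3*(-46 + 29)² = 191857789/15445 + 3*(-17)² = 191857789/15445 + 3*289 = 191857789/15445 + 867 = 205248604/15445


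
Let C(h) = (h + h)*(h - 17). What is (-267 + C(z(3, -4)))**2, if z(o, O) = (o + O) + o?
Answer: 106929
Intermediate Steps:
z(o, O) = O + 2*o (z(o, O) = (O + o) + o = O + 2*o)
C(h) = 2*h*(-17 + h) (C(h) = (2*h)*(-17 + h) = 2*h*(-17 + h))
(-267 + C(z(3, -4)))**2 = (-267 + 2*(-4 + 2*3)*(-17 + (-4 + 2*3)))**2 = (-267 + 2*(-4 + 6)*(-17 + (-4 + 6)))**2 = (-267 + 2*2*(-17 + 2))**2 = (-267 + 2*2*(-15))**2 = (-267 - 60)**2 = (-327)**2 = 106929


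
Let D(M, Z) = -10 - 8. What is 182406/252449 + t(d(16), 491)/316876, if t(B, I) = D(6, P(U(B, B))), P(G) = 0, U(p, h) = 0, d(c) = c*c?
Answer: 28897769787/39997514662 ≈ 0.72249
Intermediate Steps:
d(c) = c²
D(M, Z) = -18
t(B, I) = -18
182406/252449 + t(d(16), 491)/316876 = 182406/252449 - 18/316876 = 182406*(1/252449) - 18*1/316876 = 182406/252449 - 9/158438 = 28897769787/39997514662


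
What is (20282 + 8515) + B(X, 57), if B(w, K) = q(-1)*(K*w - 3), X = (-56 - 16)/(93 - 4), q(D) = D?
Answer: 2567304/89 ≈ 28846.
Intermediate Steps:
X = -72/89 ≈ -0.80899
B(w, K) = 3 - K*w (B(w, K) = -(K*w - 3) = -(-3 + K*w) = 3 - K*w)
(20282 + 8515) + B(X, 57) = (20282 + 8515) + (3 - 1*57*(-72/89)) = 28797 + (3 + 4104/89) = 28797 + 4371/89 = 2567304/89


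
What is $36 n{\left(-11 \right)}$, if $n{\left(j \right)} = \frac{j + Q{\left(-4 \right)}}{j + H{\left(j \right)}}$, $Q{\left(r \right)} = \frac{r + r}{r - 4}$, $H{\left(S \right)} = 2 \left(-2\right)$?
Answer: $24$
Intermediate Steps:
$H{\left(S \right)} = -4$
$Q{\left(r \right)} = \frac{2 r}{-4 + r}$
$n{\left(j \right)} = \frac{1 + j}{-4 + j}$ ($n{\left(j \right)} = \frac{j + 2 \left(-4\right) \frac{1}{-4 - 4}}{j - 4} = \frac{j + 2 \left(-4\right) \frac{1}{-8}}{-4 + j} = \frac{j + 2 \left(-4\right) \left(- \frac{1}{8}\right)}{-4 + j} = \frac{j + 1}{-4 + j} = \frac{1 + j}{-4 + j}$)
$36 n{\left(-11 \right)} = 36 \frac{1 - 11}{-4 - 11} = 36 \frac{1}{-15} \left(-10\right) = 36 \left(\left(- \frac{1}{15}\right) \left(-10\right)\right) = 36 \cdot \frac{2}{3} = 24$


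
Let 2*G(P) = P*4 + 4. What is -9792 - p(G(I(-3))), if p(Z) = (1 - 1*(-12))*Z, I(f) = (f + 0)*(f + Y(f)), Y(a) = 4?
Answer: -9740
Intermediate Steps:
I(f) = f*(4 + f) (I(f) = (f + 0)*(f + 4) = f*(4 + f))
G(P) = 2 + 2*P (G(P) = (P*4 + 4)/2 = (4*P + 4)/2 = (4 + 4*P)/2 = 2 + 2*P)
p(Z) = 13*Z (p(Z) = (1 + 12)*Z = 13*Z)
-9792 - p(G(I(-3))) = -9792 - 13*(2 + 2*(-3*(4 - 3))) = -9792 - 13*(2 + 2*(-3*1)) = -9792 - 13*(2 + 2*(-3)) = -9792 - 13*(2 - 6) = -9792 - 13*(-4) = -9792 - 1*(-52) = -9792 + 52 = -9740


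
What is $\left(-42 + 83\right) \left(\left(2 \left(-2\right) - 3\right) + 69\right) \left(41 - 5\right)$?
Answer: $91512$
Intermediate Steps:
$\left(-42 + 83\right) \left(\left(2 \left(-2\right) - 3\right) + 69\right) \left(41 - 5\right) = 41 \left(\left(-4 - 3\right) + 69\right) 36 = 41 \left(-7 + 69\right) 36 = 41 \cdot 62 \cdot 36 = 41 \cdot 2232 = 91512$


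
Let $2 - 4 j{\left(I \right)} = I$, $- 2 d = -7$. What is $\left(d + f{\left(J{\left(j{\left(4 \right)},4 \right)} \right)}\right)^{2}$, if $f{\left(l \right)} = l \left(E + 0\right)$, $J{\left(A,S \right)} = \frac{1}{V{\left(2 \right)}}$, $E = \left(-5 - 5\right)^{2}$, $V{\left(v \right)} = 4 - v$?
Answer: $\frac{11449}{4} \approx 2862.3$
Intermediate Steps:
$d = \frac{7}{2}$ ($d = \left(- \frac{1}{2}\right) \left(-7\right) = \frac{7}{2} \approx 3.5$)
$j{\left(I \right)} = \frac{1}{2} - \frac{I}{4}$
$E = 100$ ($E = \left(-10\right)^{2} = 100$)
$J{\left(A,S \right)} = \frac{1}{2}$ ($J{\left(A,S \right)} = \frac{1}{4 - 2} = \frac{1}{2}$)
$f{\left(l \right)} = 100 l$ ($f{\left(l \right)} = l \left(100 + 0\right) = l 100 = 100 l$)
$\left(d + f{\left(J{\left(j{\left(4 \right)},4 \right)} \right)}\right)^{2} = \left(\frac{7}{2} + 100 \cdot \frac{1}{2}\right)^{2} = \left(\frac{7}{2} + 50\right)^{2} = \left(\frac{107}{2}\right)^{2} = \frac{11449}{4}$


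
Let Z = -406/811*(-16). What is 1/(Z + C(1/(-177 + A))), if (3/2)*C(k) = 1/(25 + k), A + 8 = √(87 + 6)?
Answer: 507196887543897/4076106458886056 - 1973163*√93/4076106458886056 ≈ 0.12443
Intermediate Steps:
A = -8 + √93 (A = -8 + √(87 + 6) = -8 + √93 ≈ 1.6437)
Z = 6496/811 (Z = -406*1/811*(-16) = -406/811*(-16) = 6496/811 ≈ 8.0099)
C(k) = 2/(3*(25 + k))
1/(Z + C(1/(-177 + A))) = 1/(6496/811 + 2/(3*(25 + 1/(-177 + (-8 + √93))))) = 1/(6496/811 + 2/(3*(25 + 1/(-185 + √93))))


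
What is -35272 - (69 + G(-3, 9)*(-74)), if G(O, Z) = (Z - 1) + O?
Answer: -34971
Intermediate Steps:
G(O, Z) = -1 + O + Z (G(O, Z) = (-1 + Z) + O = -1 + O + Z)
-35272 - (69 + G(-3, 9)*(-74)) = -35272 - (69 + (-1 - 3 + 9)*(-74)) = -35272 - (69 + 5*(-74)) = -35272 - (69 - 370) = -35272 - 1*(-301) = -35272 + 301 = -34971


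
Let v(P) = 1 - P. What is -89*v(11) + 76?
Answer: 966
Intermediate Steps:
-89*v(11) + 76 = -89*(1 - 1*11) + 76 = -89*(1 - 11) + 76 = -89*(-10) + 76 = 890 + 76 = 966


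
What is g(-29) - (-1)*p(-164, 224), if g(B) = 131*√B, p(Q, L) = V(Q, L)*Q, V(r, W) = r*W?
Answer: 6024704 + 131*I*√29 ≈ 6.0247e+6 + 705.46*I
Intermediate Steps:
V(r, W) = W*r
p(Q, L) = L*Q² (p(Q, L) = (L*Q)*Q = L*Q²)
g(-29) - (-1)*p(-164, 224) = 131*√(-29) - (-1)*224*(-164)² = 131*(I*√29) - (-1)*224*26896 = 131*I*√29 - (-1)*6024704 = 131*I*√29 - 1*(-6024704) = 131*I*√29 + 6024704 = 6024704 + 131*I*√29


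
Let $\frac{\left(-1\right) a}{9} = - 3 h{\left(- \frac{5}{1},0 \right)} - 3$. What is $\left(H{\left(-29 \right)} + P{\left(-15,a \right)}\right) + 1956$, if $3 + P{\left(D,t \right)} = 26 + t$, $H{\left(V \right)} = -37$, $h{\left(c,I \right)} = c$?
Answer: $1834$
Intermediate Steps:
$a = -108$ ($a = - 9 \left(- 3 \left(- \frac{5}{1}\right) - 3\right) = - 9 \left(- 3 \left(\left(-5\right) 1\right) - 3\right) = - 9 \left(\left(-3\right) \left(-5\right) - 3\right) = - 9 \left(15 - 3\right) = \left(-9\right) 12 = -108$)
$P{\left(D,t \right)} = 23 + t$ ($P{\left(D,t \right)} = -3 + \left(26 + t\right) = 23 + t$)
$\left(H{\left(-29 \right)} + P{\left(-15,a \right)}\right) + 1956 = \left(-37 + \left(23 - 108\right)\right) + 1956 = \left(-37 - 85\right) + 1956 = -122 + 1956 = 1834$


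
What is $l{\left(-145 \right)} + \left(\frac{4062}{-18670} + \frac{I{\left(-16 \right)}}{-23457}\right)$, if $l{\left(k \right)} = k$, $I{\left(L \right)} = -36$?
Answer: $- \frac{10599371294}{72990365} \approx -145.22$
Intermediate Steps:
$l{\left(-145 \right)} + \left(\frac{4062}{-18670} + \frac{I{\left(-16 \right)}}{-23457}\right) = -145 + \left(\frac{4062}{-18670} - \frac{36}{-23457}\right) = -145 + \left(4062 \left(- \frac{1}{18670}\right) - - \frac{12}{7819}\right) = -145 + \left(- \frac{2031}{9335} + \frac{12}{7819}\right) = -145 - \frac{15768369}{72990365} = - \frac{10599371294}{72990365}$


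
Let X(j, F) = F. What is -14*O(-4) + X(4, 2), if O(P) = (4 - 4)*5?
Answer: 2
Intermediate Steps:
O(P) = 0 (O(P) = 0*5 = 0)
-14*O(-4) + X(4, 2) = -14*0 + 2 = 0 + 2 = 2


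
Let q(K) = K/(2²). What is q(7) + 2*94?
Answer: 759/4 ≈ 189.75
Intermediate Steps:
q(K) = K/4
q(7) + 2*94 = (¼)*7 + 2*94 = 7/4 + 188 = 759/4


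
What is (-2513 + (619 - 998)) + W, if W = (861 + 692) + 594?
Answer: -745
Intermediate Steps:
W = 2147 (W = 1553 + 594 = 2147)
(-2513 + (619 - 998)) + W = (-2513 + (619 - 998)) + 2147 = (-2513 - 379) + 2147 = -2892 + 2147 = -745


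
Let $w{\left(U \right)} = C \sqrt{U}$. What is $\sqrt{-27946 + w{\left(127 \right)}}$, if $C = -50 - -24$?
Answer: $\sqrt{-27946 - 26 \sqrt{127}} \approx 168.04 i$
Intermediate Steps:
$C = -26$ ($C = -50 + 24 = -26$)
$w{\left(U \right)} = - 26 \sqrt{U}$
$\sqrt{-27946 + w{\left(127 \right)}} = \sqrt{-27946 - 26 \sqrt{127}}$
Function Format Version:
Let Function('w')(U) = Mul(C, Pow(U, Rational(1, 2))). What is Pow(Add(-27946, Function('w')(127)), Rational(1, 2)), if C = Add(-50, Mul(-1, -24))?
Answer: Pow(Add(-27946, Mul(-26, Pow(127, Rational(1, 2)))), Rational(1, 2)) ≈ Mul(168.04, I)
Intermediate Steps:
C = -26 (C = Add(-50, 24) = -26)
Function('w')(U) = Mul(-26, Pow(U, Rational(1, 2)))
Pow(Add(-27946, Function('w')(127)), Rational(1, 2)) = Pow(Add(-27946, Mul(-26, Pow(127, Rational(1, 2)))), Rational(1, 2))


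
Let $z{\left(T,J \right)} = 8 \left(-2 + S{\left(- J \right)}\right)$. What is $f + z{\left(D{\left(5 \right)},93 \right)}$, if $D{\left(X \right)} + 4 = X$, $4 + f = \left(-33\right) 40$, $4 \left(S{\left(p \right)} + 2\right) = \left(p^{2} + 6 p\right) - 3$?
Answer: $14820$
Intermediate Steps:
$S{\left(p \right)} = - \frac{11}{4} + \frac{p^{2}}{4} + \frac{3 p}{2}$ ($S{\left(p \right)} = -2 + \frac{\left(p^{2} + 6 p\right) - 3}{4} = -2 + \frac{-3 + p^{2} + 6 p}{4} = -2 + \left(- \frac{3}{4} + \frac{p^{2}}{4} + \frac{3 p}{2}\right) = - \frac{11}{4} + \frac{p^{2}}{4} + \frac{3 p}{2}$)
$f = -1324$ ($f = -4 - 1320 = -1324$)
$D{\left(X \right)} = -4 + X$
$z{\left(T,J \right)} = -38 - 12 J + 2 J^{2}$ ($z{\left(T,J \right)} = 8 \left(-2 + \left(- \frac{11}{4} + \frac{\left(- J\right)^{2}}{4} + \frac{3 \left(- J\right)}{2}\right)\right) = 8 \left(-2 - \left(\frac{11}{4} - \frac{J^{2}}{4} + \frac{3 J}{2}\right)\right) = 8 \left(- \frac{19}{4} - \frac{3 J}{2} + \frac{J^{2}}{4}\right) = -38 - 12 J + 2 J^{2}$)
$f + z{\left(D{\left(5 \right)},93 \right)} = -1324 - \left(1154 - 17298\right) = -1324 - -16144 = -1324 + 16144 = 14820$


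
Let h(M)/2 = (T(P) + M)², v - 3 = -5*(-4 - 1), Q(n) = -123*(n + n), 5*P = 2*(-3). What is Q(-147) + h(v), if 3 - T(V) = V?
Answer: 955892/25 ≈ 38236.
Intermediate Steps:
P = -6/5 (P = (2*(-3))/5 = (⅕)*(-6) = -6/5 ≈ -1.2000)
T(V) = 3 - V
Q(n) = -246*n
v = 28 (v = 3 - 5*(-4 - 1) = 3 - 5*(-5) = 3 + 25 = 28)
h(M) = 2*(21/5 + M)² (h(M) = 2*((3 - 1*(-6/5)) + M)² = 2*((3 + 6/5) + M)² = 2*(21/5 + M)²)
Q(-147) + h(v) = -246*(-147) + 2*(21 + 5*28)²/25 = 36162 + 2*(21 + 140)²/25 = 36162 + (2/25)*161² = 36162 + (2/25)*25921 = 36162 + 51842/25 = 955892/25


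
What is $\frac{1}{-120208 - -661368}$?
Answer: $\frac{1}{541160} \approx 1.8479 \cdot 10^{-6}$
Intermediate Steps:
$\frac{1}{-120208 - -661368} = \frac{1}{-120208 + 661368} = \frac{1}{541160}$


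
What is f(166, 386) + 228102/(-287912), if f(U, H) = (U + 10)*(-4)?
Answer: -101459075/143956 ≈ -704.79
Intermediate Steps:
f(U, H) = -40 - 4*U (f(U, H) = (10 + U)*(-4) = -40 - 4*U)
f(166, 386) + 228102/(-287912) = (-40 - 4*166) + 228102/(-287912) = (-40 - 664) + 228102*(-1/287912) = -704 - 114051/143956 = -101459075/143956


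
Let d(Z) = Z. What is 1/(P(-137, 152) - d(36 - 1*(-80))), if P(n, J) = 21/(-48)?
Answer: -16/1863 ≈ -0.0085883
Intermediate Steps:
P(n, J) = -7/16 (P(n, J) = 21*(-1/48) = -7/16)
1/(P(-137, 152) - d(36 - 1*(-80))) = 1/(-7/16 - (36 - 1*(-80))) = 1/(-7/16 - (36 + 80)) = 1/(-7/16 - 1*116) = 1/(-7/16 - 116) = 1/(-1863/16) = -16/1863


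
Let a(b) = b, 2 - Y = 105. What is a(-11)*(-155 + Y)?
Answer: 2838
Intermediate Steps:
Y = -103 (Y = 2 - 1*105 = 2 - 105 = -103)
a(-11)*(-155 + Y) = -11*(-155 - 103) = -11*(-258) = 2838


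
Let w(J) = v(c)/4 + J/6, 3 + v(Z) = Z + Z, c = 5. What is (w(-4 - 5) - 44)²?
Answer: 30625/16 ≈ 1914.1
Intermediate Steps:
v(Z) = -3 + 2*Z (v(Z) = -3 + (Z + Z) = -3 + 2*Z)
w(J) = 7/4 + J/6 (w(J) = (-3 + 2*5)/4 + J/6 = (-3 + 10)*(¼) + J*(⅙) = 7*(¼) + J/6 = 7/4 + J/6)
(w(-4 - 5) - 44)² = ((7/4 + (-4 - 5)/6) - 44)² = ((7/4 + (⅙)*(-9)) - 44)² = ((7/4 - 3/2) - 44)² = (¼ - 44)² = (-175/4)² = 30625/16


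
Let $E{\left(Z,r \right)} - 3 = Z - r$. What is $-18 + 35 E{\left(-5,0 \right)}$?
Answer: $-88$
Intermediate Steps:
$E{\left(Z,r \right)} = 3 + Z - r$ ($E{\left(Z,r \right)} = 3 + \left(Z - r\right) = 3 + Z - r$)
$-18 + 35 E{\left(-5,0 \right)} = -18 + 35 \left(3 - 5 - 0\right) = -18 + 35 \left(3 - 5 + 0\right) = -18 + 35 \left(-2\right) = -18 - 70 = -88$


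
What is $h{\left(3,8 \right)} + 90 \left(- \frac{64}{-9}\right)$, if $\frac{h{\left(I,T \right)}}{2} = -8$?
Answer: $624$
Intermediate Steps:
$h{\left(I,T \right)} = -16$ ($h{\left(I,T \right)} = 2 \left(-8\right) = -16$)
$h{\left(3,8 \right)} + 90 \left(- \frac{64}{-9}\right) = -16 + 90 \left(- \frac{64}{-9}\right) = -16 + 90 \left(\left(-64\right) \left(- \frac{1}{9}\right)\right) = -16 + 90 \cdot \frac{64}{9} = -16 + 640 = 624$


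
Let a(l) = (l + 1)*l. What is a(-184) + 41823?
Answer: 75495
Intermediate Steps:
a(l) = l*(1 + l) (a(l) = (1 + l)*l = l*(1 + l))
a(-184) + 41823 = -184*(1 - 184) + 41823 = -184*(-183) + 41823 = 33672 + 41823 = 75495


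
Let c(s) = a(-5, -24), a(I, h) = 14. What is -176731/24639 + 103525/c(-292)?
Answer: 2548278241/344946 ≈ 7387.5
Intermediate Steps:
c(s) = 14
-176731/24639 + 103525/c(-292) = -176731/24639 + 103525/14 = 2548278241/344946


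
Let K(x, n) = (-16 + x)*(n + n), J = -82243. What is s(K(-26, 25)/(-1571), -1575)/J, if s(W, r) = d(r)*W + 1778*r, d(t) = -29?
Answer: 628487250/18457679 ≈ 34.050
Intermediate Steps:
K(x, n) = 2*n*(-16 + x) (K(x, n) = (-16 + x)*(2*n) = 2*n*(-16 + x))
s(W, r) = -29*W + 1778*r
s(K(-26, 25)/(-1571), -1575)/J = (-29*2*25*(-16 - 26)/(-1571) + 1778*(-1575))/(-82243) = (-29*2*25*(-42)*(-1)/1571 - 2800350)*(-1/82243) = (-(-60900)*(-1)/1571 - 2800350)*(-1/82243) = (-29*2100/1571 - 2800350)*(-1/82243) = (-60900/1571 - 2800350)*(-1/82243) = -4399410750/1571*(-1/82243) = 628487250/18457679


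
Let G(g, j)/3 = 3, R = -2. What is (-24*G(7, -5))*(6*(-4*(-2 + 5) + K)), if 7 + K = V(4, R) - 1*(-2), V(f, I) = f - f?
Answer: 22032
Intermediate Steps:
G(g, j) = 9 (G(g, j) = 3*3 = 9)
V(f, I) = 0
K = -5 (K = -7 + (0 - 1*(-2)) = -7 + (0 + 2) = -7 + 2 = -5)
(-24*G(7, -5))*(6*(-4*(-2 + 5) + K)) = (-24*9)*(6*(-4*(-2 + 5) - 5)) = -1296*(-4*3 - 5) = -1296*(-12 - 5) = -1296*(-17) = -216*(-102) = 22032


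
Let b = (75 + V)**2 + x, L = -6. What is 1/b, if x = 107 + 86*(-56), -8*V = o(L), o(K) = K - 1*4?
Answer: 16/17681 ≈ 0.00090493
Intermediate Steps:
o(K) = -4 + K (o(K) = K - 4 = -4 + K)
V = 5/4 (V = -(-4 - 6)/8 = -1/8*(-10) = 5/4 ≈ 1.2500)
x = -4709 (x = 107 - 4816 = -4709)
b = 17681/16 (b = (75 + 5/4)**2 - 4709 = (305/4)**2 - 4709 = 93025/16 - 4709 = 17681/16 ≈ 1105.1)
1/b = 1/(17681/16) = 16/17681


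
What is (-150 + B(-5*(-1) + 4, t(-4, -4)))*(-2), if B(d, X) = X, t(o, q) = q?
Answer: 308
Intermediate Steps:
(-150 + B(-5*(-1) + 4, t(-4, -4)))*(-2) = (-150 - 4)*(-2) = -154*(-2) = 308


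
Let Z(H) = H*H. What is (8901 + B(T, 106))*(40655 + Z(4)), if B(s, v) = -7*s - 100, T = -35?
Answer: 367909866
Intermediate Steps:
B(s, v) = -100 - 7*s
Z(H) = H²
(8901 + B(T, 106))*(40655 + Z(4)) = (8901 + (-100 - 7*(-35)))*(40655 + 4²) = (8901 + (-100 + 245))*(40655 + 16) = (8901 + 145)*40671 = 9046*40671 = 367909866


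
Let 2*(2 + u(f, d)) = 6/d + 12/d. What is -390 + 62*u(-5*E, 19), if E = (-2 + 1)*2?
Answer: -9208/19 ≈ -484.63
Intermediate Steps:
E = -2 (E = -1*2 = -2)
u(f, d) = -2 + 9/d (u(f, d) = -2 + (6/d + 12/d)/2 = -2 + (18/d)/2 = -2 + 9/d)
-390 + 62*u(-5*E, 19) = -390 + 62*(-2 + 9/19) = -390 + 62*(-29/19) = -390 - 1798/19 = -9208/19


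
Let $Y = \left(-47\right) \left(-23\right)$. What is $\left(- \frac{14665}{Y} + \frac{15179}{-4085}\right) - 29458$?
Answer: $- \frac{3026964078}{102695} \approx -29475.0$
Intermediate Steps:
$Y = 1081$
$\left(- \frac{14665}{Y} + \frac{15179}{-4085}\right) - 29458 = \left(- \frac{14665}{1081} + \frac{15179}{-4085}\right) - 29458 = \left(\left(-14665\right) \frac{1}{1081} + 15179 \left(- \frac{1}{4085}\right)\right) - 29458 = \left(- \frac{14665}{1081} - \frac{353}{95}\right) - 29458 = - \frac{1774768}{102695} - 29458 = - \frac{3026964078}{102695}$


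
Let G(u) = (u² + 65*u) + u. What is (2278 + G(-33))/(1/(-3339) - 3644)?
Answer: -3970071/12167317 ≈ -0.32629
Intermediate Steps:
G(u) = u² + 66*u
(2278 + G(-33))/(1/(-3339) - 3644) = (2278 - 33*(66 - 33))/(1/(-3339) - 3644) = (2278 - 33*33)/(-1/3339 - 3644) = (2278 - 1089)/(-12167317/3339) = 1189*(-3339/12167317) = -3970071/12167317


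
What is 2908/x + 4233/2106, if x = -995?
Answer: -637471/698490 ≈ -0.91264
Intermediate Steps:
2908/x + 4233/2106 = 2908/(-995) + 4233/2106 = 2908*(-1/995) + 4233*(1/2106) = -2908/995 + 1411/702 = -637471/698490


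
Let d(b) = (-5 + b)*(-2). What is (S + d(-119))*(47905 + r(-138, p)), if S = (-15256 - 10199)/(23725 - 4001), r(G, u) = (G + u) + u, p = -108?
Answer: 231387778447/19724 ≈ 1.1731e+7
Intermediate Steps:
r(G, u) = G + 2*u
S = -25455/19724 ≈ -1.2906
d(b) = 10 - 2*b
(S + d(-119))*(47905 + r(-138, p)) = (-25455/19724 + (10 - 2*(-119)))*(47905 + (-138 + 2*(-108))) = (-25455/19724 + (10 + 238))*(47905 + (-138 - 216)) = (-25455/19724 + 248)*(47905 - 354) = (4866097/19724)*47551 = 231387778447/19724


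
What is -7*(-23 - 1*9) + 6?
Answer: 230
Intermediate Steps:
-7*(-23 - 1*9) + 6 = -7*(-23 - 9) + 6 = -7*(-32) + 6 = 224 + 6 = 230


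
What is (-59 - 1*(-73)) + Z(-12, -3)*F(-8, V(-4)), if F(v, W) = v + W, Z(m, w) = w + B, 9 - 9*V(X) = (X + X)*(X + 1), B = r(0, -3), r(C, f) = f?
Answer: 72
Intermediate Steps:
B = -3
V(X) = 1 - 2*X*(1 + X)/9 (V(X) = 1 - (X + X)*(X + 1)/9 = 1 - 2*X*(1 + X)/9)
Z(m, w) = -3 + w (Z(m, w) = w - 3 = -3 + w)
F(v, W) = W + v
(-59 - 1*(-73)) + Z(-12, -3)*F(-8, V(-4)) = (-59 - 1*(-73)) + (-3 - 3)*((1 - 2/9*(-4) - 2/9*(-4)²) - 8) = (-59 + 73) - 6*((1 + 8/9 - 2/9*16) - 8) = 14 - 6*((1 + 8/9 - 32/9) - 8) = 14 - 6*(-5/3 - 8) = 14 - 6*(-29/3) = 14 + 58 = 72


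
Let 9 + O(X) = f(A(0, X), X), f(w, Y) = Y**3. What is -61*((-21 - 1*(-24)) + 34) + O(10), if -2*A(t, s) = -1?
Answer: -1266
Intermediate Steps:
A(t, s) = 1/2 (A(t, s) = -1/2*(-1) = 1/2)
O(X) = -9 + X**3
-61*((-21 - 1*(-24)) + 34) + O(10) = -61*((-21 - 1*(-24)) + 34) + (-9 + 10**3) = -61*((-21 + 24) + 34) + (-9 + 1000) = -61*(3 + 34) + 991 = -61*37 + 991 = -2257 + 991 = -1266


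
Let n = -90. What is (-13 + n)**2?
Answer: 10609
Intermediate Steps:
(-13 + n)**2 = (-13 - 90)**2 = (-103)**2 = 10609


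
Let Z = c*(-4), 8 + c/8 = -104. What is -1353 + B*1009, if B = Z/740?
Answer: 653759/185 ≈ 3533.8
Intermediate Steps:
c = -896 (c = -64 + 8*(-104) = -64 - 832 = -896)
Z = 3584 (Z = -896*(-4) = 3584)
B = 896/185 (B = 3584/740 = 3584*(1/740) = 896/185 ≈ 4.8432)
-1353 + B*1009 = -1353 + (896/185)*1009 = -1353 + 904064/185 = 653759/185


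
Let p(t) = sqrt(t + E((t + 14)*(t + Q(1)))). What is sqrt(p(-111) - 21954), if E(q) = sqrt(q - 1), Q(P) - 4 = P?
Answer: sqrt(-21954 + sqrt(-111 + sqrt(10281))) ≈ 0.01 + 148.17*I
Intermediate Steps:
Q(P) = 4 + P
E(q) = sqrt(-1 + q)
p(t) = sqrt(t + sqrt(-1 + (5 + t)*(14 + t))) (p(t) = sqrt(t + sqrt(-1 + (t + 14)*(t + (4 + 1)))) = sqrt(t + sqrt(-1 + (14 + t)*(t + 5))) = sqrt(t + sqrt(-1 + (14 + t)*(5 + t))) = sqrt(t + sqrt(-1 + (5 + t)*(14 + t))))
sqrt(p(-111) - 21954) = sqrt(sqrt(-111 + sqrt(69 + (-111)**2 + 19*(-111))) - 21954) = sqrt(sqrt(-111 + sqrt(69 + 12321 - 2109)) - 21954) = sqrt(sqrt(-111 + sqrt(10281)) - 21954) = sqrt(-21954 + sqrt(-111 + sqrt(10281)))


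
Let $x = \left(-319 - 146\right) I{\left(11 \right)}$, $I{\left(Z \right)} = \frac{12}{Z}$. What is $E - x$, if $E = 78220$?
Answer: $\frac{866000}{11} \approx 78727.0$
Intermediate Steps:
$x = - \frac{5580}{11}$ ($x = \left(-319 - 146\right) \frac{12}{11} = - 465 \cdot 12 \cdot \frac{1}{11} = \left(-465\right) \frac{12}{11} = - \frac{5580}{11} \approx -507.27$)
$E - x = 78220 - - \frac{5580}{11} = 78220 + \frac{5580}{11} = \frac{866000}{11}$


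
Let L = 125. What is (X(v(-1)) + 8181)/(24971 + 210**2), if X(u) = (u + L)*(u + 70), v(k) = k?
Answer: 16737/69071 ≈ 0.24232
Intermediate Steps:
X(u) = (70 + u)*(125 + u) (X(u) = (u + 125)*(u + 70) = (125 + u)*(70 + u) = (70 + u)*(125 + u))
(X(v(-1)) + 8181)/(24971 + 210**2) = ((8750 + (-1)**2 + 195*(-1)) + 8181)/(24971 + 210**2) = ((8750 + 1 - 195) + 8181)/(24971 + 44100) = (8556 + 8181)/69071 = 16737*(1/69071) = 16737/69071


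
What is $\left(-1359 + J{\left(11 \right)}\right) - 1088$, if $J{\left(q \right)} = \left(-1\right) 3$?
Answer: $-2450$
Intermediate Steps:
$J{\left(q \right)} = -3$
$\left(-1359 + J{\left(11 \right)}\right) - 1088 = \left(-1359 - 3\right) - 1088 = -1362 - 1088 = -2450$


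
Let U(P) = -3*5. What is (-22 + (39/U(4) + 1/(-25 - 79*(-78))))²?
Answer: 995546968441/1645113600 ≈ 605.15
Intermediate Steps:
U(P) = -15
(-22 + (39/U(4) + 1/(-25 - 79*(-78))))² = (-22 + (39/(-15) + 1/(-25 - 79*(-78))))² = (-22 + (39*(-1/15) - 1/78/(-104)))² = (-22 + (-13/5 - 1/104*(-1/78)))² = (-22 + (-13/5 + 1/8112))² = (-22 - 105451/40560)² = (-997771/40560)² = 995546968441/1645113600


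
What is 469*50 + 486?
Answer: 23936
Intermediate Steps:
469*50 + 486 = 23450 + 486 = 23936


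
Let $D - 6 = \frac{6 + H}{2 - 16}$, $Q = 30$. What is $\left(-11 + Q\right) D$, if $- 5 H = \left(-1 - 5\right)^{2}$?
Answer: $\frac{4047}{35} \approx 115.63$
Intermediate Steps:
$H = - \frac{36}{5}$ ($H = - \frac{\left(-1 - 5\right)^{2}}{5} = - \frac{\left(-6\right)^{2}}{5} = \left(- \frac{1}{5}\right) 36 = - \frac{36}{5} \approx -7.2$)
$D = \frac{213}{35}$ ($D = 6 + \frac{6 - \frac{36}{5}}{2 - 16} = 6 - \frac{6}{5 \left(-14\right)} = 6 - - \frac{3}{35} = 6 + \frac{3}{35} = \frac{213}{35} \approx 6.0857$)
$\left(-11 + Q\right) D = \left(-11 + 30\right) \frac{213}{35} = 19 \cdot \frac{213}{35} = \frac{4047}{35}$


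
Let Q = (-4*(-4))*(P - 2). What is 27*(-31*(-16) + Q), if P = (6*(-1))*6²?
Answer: -80784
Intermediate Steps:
P = -216 (P = -6*36 = -216)
Q = -3488 (Q = (-4*(-4))*(-216 - 2) = 16*(-218) = -3488)
27*(-31*(-16) + Q) = 27*(-31*(-16) - 3488) = 27*(496 - 3488) = 27*(-2992) = -80784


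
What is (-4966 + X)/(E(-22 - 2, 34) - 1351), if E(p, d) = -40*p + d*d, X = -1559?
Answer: -145/17 ≈ -8.5294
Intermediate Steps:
E(p, d) = d² - 40*p (E(p, d) = -40*p + d² = d² - 40*p)
(-4966 + X)/(E(-22 - 2, 34) - 1351) = (-4966 - 1559)/((34² - 40*(-22 - 2)) - 1351) = -6525/((1156 - 40*(-24)) - 1351) = -6525/((1156 + 960) - 1351) = -6525/(2116 - 1351) = -6525/765 = -6525*1/765 = -145/17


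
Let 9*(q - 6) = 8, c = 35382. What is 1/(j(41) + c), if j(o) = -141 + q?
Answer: 9/317231 ≈ 2.8371e-5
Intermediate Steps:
q = 62/9 (q = 6 + (⅑)*8 = 6 + 8/9 = 62/9 ≈ 6.8889)
j(o) = -1207/9 (j(o) = -141 + 62/9 = -1207/9)
1/(j(41) + c) = 1/(-1207/9 + 35382) = 1/(317231/9) = 9/317231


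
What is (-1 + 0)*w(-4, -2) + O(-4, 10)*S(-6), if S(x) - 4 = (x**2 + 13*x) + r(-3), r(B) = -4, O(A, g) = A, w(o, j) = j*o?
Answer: 160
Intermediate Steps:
S(x) = x**2 + 13*x (S(x) = 4 + ((x**2 + 13*x) - 4) = 4 + (-4 + x**2 + 13*x) = x**2 + 13*x)
(-1 + 0)*w(-4, -2) + O(-4, 10)*S(-6) = (-1 + 0)*(-2*(-4)) - (-24)*(13 - 6) = -1*8 - (-24)*7 = -8 - 4*(-42) = -8 + 168 = 160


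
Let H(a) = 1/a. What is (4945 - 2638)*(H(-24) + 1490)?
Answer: 27498671/8 ≈ 3.4373e+6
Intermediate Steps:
(4945 - 2638)*(H(-24) + 1490) = (4945 - 2638)*(1/(-24) + 1490) = 2307*(-1/24 + 1490) = 2307*(35759/24) = 27498671/8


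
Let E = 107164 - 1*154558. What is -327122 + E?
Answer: -374516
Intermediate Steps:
E = -47394 (E = 107164 - 154558 = -47394)
-327122 + E = -327122 - 47394 = -374516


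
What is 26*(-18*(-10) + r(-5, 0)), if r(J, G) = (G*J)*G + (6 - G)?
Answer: 4836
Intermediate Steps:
r(J, G) = 6 - G + J*G² (r(J, G) = J*G² + (6 - G) = 6 - G + J*G²)
26*(-18*(-10) + r(-5, 0)) = 26*(-18*(-10) + (6 - 1*0 - 5*0²)) = 26*(180 + (6 + 0 - 5*0)) = 26*(180 + (6 + 0 + 0)) = 26*(180 + 6) = 26*186 = 4836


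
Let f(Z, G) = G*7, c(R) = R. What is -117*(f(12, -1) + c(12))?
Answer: -585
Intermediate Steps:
f(Z, G) = 7*G
-117*(f(12, -1) + c(12)) = -117*(7*(-1) + 12) = -117*(-7 + 12) = -117*5 = -585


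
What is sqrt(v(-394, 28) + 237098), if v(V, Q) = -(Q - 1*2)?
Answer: 4*sqrt(14817) ≈ 486.90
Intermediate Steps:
v(V, Q) = 2 - Q (v(V, Q) = -(Q - 2) = -(-2 + Q) = 2 - Q)
sqrt(v(-394, 28) + 237098) = sqrt((2 - 1*28) + 237098) = sqrt((2 - 28) + 237098) = sqrt(-26 + 237098) = sqrt(237072) = 4*sqrt(14817)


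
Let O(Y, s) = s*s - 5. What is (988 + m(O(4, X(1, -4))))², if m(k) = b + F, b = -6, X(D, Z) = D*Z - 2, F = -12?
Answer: 940900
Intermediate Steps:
X(D, Z) = -2 + D*Z
O(Y, s) = -5 + s² (O(Y, s) = s² - 5 = -5 + s²)
m(k) = -18 (m(k) = -6 - 12 = -18)
(988 + m(O(4, X(1, -4))))² = (988 - 18)² = 970² = 940900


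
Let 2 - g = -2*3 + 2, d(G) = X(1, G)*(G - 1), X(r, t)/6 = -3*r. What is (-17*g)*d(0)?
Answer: -1836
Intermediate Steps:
X(r, t) = -18*r (X(r, t) = 6*(-3*r) = -18*r)
d(G) = 18 - 18*G (d(G) = (-18*1)*(G - 1) = -18*(-1 + G) = 18 - 18*G)
g = 6 (g = 2 - (-2*3 + 2) = 2 - (-6 + 2) = 2 - 1*(-4) = 2 + 4 = 6)
(-17*g)*d(0) = (-17*6)*(18 - 18*0) = -102*(18 + 0) = -102*18 = -1836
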